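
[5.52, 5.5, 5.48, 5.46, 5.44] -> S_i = 5.52 + -0.02*i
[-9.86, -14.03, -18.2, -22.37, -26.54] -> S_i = -9.86 + -4.17*i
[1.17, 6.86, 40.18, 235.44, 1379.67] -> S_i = 1.17*5.86^i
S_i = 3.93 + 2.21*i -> [3.93, 6.14, 8.35, 10.56, 12.77]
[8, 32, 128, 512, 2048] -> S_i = 8*4^i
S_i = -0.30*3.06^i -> [-0.3, -0.92, -2.81, -8.6, -26.3]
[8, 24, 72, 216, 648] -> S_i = 8*3^i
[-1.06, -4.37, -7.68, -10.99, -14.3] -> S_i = -1.06 + -3.31*i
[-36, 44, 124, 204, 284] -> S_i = -36 + 80*i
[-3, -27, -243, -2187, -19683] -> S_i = -3*9^i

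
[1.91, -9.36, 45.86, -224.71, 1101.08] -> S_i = 1.91*(-4.90)^i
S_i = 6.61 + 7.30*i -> [6.61, 13.91, 21.21, 28.51, 35.81]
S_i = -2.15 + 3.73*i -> [-2.15, 1.58, 5.31, 9.04, 12.77]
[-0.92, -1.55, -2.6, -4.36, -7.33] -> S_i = -0.92*1.68^i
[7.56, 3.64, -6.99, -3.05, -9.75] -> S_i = Random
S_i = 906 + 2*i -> [906, 908, 910, 912, 914]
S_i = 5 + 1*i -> [5, 6, 7, 8, 9]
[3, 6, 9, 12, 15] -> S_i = 3 + 3*i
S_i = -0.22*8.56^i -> [-0.22, -1.88, -16.12, -137.99, -1181.18]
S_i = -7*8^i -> [-7, -56, -448, -3584, -28672]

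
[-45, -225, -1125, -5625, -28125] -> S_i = -45*5^i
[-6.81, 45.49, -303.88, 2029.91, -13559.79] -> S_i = -6.81*(-6.68)^i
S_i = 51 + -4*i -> [51, 47, 43, 39, 35]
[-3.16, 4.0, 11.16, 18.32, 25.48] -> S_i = -3.16 + 7.16*i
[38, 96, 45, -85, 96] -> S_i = Random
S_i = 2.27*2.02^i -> [2.27, 4.59, 9.26, 18.71, 37.79]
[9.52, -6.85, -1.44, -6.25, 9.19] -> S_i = Random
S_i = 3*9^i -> [3, 27, 243, 2187, 19683]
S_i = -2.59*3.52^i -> [-2.59, -9.12, -32.09, -112.96, -397.62]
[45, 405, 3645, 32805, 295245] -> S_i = 45*9^i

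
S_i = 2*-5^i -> [2, -10, 50, -250, 1250]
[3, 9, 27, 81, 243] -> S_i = 3*3^i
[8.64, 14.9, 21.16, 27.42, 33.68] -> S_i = 8.64 + 6.26*i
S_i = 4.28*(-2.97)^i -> [4.28, -12.71, 37.75, -112.13, 333.02]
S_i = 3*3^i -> [3, 9, 27, 81, 243]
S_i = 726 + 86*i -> [726, 812, 898, 984, 1070]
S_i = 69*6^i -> [69, 414, 2484, 14904, 89424]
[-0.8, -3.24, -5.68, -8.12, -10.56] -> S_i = -0.80 + -2.44*i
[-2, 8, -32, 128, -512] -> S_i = -2*-4^i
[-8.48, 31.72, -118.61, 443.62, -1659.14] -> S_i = -8.48*(-3.74)^i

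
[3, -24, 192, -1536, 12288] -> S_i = 3*-8^i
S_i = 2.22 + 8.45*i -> [2.22, 10.67, 19.12, 27.57, 36.02]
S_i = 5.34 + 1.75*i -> [5.34, 7.09, 8.84, 10.59, 12.34]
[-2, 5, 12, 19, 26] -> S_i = -2 + 7*i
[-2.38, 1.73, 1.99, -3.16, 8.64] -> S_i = Random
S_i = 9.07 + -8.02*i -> [9.07, 1.05, -6.97, -14.99, -23.01]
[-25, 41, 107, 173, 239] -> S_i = -25 + 66*i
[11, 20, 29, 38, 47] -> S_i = 11 + 9*i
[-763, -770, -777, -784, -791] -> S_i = -763 + -7*i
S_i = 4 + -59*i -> [4, -55, -114, -173, -232]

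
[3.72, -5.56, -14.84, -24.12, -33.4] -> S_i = 3.72 + -9.28*i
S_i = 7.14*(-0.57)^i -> [7.14, -4.07, 2.32, -1.32, 0.75]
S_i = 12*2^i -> [12, 24, 48, 96, 192]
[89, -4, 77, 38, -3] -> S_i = Random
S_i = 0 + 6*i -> [0, 6, 12, 18, 24]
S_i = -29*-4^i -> [-29, 116, -464, 1856, -7424]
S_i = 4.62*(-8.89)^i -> [4.62, -41.07, 365.13, -3245.99, 28856.86]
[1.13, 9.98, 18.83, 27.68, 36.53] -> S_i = 1.13 + 8.85*i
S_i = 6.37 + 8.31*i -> [6.37, 14.68, 22.99, 31.3, 39.61]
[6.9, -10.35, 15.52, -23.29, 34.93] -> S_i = 6.90*(-1.50)^i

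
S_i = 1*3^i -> [1, 3, 9, 27, 81]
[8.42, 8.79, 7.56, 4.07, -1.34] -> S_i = Random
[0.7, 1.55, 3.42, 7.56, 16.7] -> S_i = 0.70*2.21^i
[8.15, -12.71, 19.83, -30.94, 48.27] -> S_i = 8.15*(-1.56)^i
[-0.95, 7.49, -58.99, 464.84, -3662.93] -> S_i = -0.95*(-7.88)^i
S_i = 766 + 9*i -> [766, 775, 784, 793, 802]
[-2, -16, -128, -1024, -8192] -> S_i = -2*8^i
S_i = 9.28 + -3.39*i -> [9.28, 5.89, 2.5, -0.89, -4.28]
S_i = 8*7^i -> [8, 56, 392, 2744, 19208]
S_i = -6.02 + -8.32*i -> [-6.02, -14.34, -22.66, -30.98, -39.3]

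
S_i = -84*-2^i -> [-84, 168, -336, 672, -1344]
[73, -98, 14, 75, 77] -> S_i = Random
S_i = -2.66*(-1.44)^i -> [-2.66, 3.83, -5.52, 7.94, -11.44]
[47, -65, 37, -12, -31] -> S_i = Random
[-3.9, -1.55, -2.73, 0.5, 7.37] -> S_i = Random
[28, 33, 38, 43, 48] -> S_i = 28 + 5*i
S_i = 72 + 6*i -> [72, 78, 84, 90, 96]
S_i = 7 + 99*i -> [7, 106, 205, 304, 403]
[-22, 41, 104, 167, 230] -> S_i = -22 + 63*i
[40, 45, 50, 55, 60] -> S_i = 40 + 5*i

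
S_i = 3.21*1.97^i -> [3.21, 6.32, 12.46, 24.54, 48.35]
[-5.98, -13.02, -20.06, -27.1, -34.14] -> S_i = -5.98 + -7.04*i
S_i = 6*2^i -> [6, 12, 24, 48, 96]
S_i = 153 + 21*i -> [153, 174, 195, 216, 237]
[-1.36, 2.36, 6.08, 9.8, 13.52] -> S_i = -1.36 + 3.72*i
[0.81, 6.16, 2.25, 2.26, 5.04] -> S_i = Random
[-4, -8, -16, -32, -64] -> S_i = -4*2^i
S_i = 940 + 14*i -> [940, 954, 968, 982, 996]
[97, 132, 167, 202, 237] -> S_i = 97 + 35*i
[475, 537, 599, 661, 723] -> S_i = 475 + 62*i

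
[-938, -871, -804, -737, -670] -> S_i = -938 + 67*i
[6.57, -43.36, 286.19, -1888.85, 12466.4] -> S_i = 6.57*(-6.60)^i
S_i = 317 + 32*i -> [317, 349, 381, 413, 445]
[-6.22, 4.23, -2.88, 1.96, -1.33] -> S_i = -6.22*(-0.68)^i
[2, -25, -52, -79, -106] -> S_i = 2 + -27*i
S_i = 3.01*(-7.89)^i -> [3.01, -23.75, 187.38, -1478.42, 11664.73]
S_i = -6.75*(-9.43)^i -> [-6.75, 63.65, -600.24, 5660.29, -53376.56]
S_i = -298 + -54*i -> [-298, -352, -406, -460, -514]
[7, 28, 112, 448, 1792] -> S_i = 7*4^i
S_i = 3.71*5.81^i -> [3.71, 21.56, 125.24, 727.62, 4227.45]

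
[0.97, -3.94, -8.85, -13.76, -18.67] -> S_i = 0.97 + -4.91*i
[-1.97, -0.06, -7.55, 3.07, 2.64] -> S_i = Random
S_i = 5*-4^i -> [5, -20, 80, -320, 1280]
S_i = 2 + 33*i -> [2, 35, 68, 101, 134]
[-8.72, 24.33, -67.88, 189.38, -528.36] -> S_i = -8.72*(-2.79)^i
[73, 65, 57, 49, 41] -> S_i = 73 + -8*i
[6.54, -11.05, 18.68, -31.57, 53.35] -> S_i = 6.54*(-1.69)^i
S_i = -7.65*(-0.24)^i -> [-7.65, 1.84, -0.44, 0.11, -0.03]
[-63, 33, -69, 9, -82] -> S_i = Random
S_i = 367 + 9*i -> [367, 376, 385, 394, 403]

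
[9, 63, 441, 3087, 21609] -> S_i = 9*7^i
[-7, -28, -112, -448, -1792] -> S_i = -7*4^i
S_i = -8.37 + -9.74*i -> [-8.37, -18.11, -27.85, -37.59, -47.33]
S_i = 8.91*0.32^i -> [8.91, 2.85, 0.91, 0.29, 0.09]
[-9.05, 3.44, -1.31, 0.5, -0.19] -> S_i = -9.05*(-0.38)^i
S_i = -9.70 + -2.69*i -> [-9.7, -12.39, -15.08, -17.77, -20.46]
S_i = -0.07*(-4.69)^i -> [-0.07, 0.33, -1.54, 7.22, -33.87]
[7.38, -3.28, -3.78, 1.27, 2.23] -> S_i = Random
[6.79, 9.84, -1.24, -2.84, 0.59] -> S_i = Random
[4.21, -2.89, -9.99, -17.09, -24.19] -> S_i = 4.21 + -7.10*i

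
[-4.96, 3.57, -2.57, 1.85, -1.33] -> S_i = -4.96*(-0.72)^i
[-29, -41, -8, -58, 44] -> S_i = Random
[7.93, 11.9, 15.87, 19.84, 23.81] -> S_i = 7.93 + 3.97*i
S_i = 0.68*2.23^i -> [0.68, 1.52, 3.38, 7.54, 16.82]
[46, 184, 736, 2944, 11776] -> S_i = 46*4^i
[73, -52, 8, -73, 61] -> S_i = Random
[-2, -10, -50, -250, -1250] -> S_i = -2*5^i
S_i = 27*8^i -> [27, 216, 1728, 13824, 110592]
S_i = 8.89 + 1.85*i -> [8.89, 10.74, 12.59, 14.44, 16.29]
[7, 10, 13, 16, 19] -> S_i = 7 + 3*i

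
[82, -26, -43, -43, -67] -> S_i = Random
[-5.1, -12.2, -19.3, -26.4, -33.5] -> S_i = -5.10 + -7.10*i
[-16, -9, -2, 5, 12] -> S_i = -16 + 7*i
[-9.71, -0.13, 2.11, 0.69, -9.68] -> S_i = Random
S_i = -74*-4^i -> [-74, 296, -1184, 4736, -18944]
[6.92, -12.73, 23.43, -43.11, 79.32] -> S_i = 6.92*(-1.84)^i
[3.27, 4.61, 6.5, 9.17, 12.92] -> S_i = 3.27*1.41^i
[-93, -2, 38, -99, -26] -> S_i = Random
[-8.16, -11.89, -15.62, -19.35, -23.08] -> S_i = -8.16 + -3.73*i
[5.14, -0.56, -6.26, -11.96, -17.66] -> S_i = 5.14 + -5.70*i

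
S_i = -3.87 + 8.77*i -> [-3.87, 4.9, 13.67, 22.44, 31.21]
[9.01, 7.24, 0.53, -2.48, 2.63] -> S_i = Random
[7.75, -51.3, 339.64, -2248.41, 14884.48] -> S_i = 7.75*(-6.62)^i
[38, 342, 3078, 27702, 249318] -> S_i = 38*9^i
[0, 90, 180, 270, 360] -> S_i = 0 + 90*i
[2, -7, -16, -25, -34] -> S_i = 2 + -9*i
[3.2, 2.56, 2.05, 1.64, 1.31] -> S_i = 3.20*0.80^i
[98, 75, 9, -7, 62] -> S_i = Random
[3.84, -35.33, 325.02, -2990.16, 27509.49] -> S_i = 3.84*(-9.20)^i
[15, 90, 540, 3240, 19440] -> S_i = 15*6^i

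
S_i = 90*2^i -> [90, 180, 360, 720, 1440]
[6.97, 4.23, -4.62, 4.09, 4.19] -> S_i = Random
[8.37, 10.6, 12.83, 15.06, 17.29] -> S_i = 8.37 + 2.23*i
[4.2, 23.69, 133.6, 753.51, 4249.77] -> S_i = 4.20*5.64^i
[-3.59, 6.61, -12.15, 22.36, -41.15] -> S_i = -3.59*(-1.84)^i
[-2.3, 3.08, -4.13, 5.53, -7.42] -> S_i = -2.30*(-1.34)^i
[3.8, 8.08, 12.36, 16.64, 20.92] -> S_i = 3.80 + 4.28*i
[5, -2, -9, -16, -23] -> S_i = 5 + -7*i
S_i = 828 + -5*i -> [828, 823, 818, 813, 808]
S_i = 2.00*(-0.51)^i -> [2.0, -1.02, 0.52, -0.27, 0.14]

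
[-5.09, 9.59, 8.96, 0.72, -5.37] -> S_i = Random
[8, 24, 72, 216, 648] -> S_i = 8*3^i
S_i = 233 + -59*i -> [233, 174, 115, 56, -3]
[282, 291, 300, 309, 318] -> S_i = 282 + 9*i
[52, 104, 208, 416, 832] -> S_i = 52*2^i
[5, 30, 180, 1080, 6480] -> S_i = 5*6^i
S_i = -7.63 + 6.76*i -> [-7.63, -0.87, 5.89, 12.65, 19.41]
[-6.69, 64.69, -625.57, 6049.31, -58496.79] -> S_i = -6.69*(-9.67)^i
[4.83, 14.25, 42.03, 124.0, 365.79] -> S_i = 4.83*2.95^i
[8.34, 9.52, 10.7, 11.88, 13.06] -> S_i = 8.34 + 1.18*i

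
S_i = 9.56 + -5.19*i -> [9.56, 4.37, -0.82, -6.01, -11.2]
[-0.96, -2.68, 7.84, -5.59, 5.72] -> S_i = Random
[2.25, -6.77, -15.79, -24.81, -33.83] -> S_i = 2.25 + -9.02*i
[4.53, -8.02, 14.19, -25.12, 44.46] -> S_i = 4.53*(-1.77)^i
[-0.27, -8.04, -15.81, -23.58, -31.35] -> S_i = -0.27 + -7.77*i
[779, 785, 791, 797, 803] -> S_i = 779 + 6*i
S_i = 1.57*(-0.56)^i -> [1.57, -0.88, 0.49, -0.28, 0.15]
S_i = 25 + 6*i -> [25, 31, 37, 43, 49]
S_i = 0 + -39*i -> [0, -39, -78, -117, -156]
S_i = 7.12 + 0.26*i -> [7.12, 7.38, 7.64, 7.9, 8.16]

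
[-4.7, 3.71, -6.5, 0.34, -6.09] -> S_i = Random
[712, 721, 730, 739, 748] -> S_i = 712 + 9*i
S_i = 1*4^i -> [1, 4, 16, 64, 256]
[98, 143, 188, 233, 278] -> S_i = 98 + 45*i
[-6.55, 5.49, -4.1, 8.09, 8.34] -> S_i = Random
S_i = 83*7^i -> [83, 581, 4067, 28469, 199283]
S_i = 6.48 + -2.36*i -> [6.48, 4.12, 1.76, -0.6, -2.96]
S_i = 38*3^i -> [38, 114, 342, 1026, 3078]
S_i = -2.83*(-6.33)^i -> [-2.83, 17.91, -113.39, 717.79, -4543.61]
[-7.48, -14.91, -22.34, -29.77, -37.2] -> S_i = -7.48 + -7.43*i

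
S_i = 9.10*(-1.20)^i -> [9.1, -10.92, 13.1, -15.72, 18.87]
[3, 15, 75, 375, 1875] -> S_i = 3*5^i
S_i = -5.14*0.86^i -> [-5.14, -4.42, -3.8, -3.27, -2.81]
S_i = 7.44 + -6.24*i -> [7.44, 1.2, -5.04, -11.28, -17.52]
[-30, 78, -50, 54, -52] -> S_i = Random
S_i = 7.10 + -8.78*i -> [7.1, -1.68, -10.46, -19.24, -28.02]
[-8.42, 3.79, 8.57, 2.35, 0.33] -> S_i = Random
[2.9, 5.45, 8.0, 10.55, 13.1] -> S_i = 2.90 + 2.55*i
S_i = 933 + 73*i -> [933, 1006, 1079, 1152, 1225]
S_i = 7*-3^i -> [7, -21, 63, -189, 567]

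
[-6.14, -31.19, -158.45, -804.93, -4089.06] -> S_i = -6.14*5.08^i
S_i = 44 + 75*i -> [44, 119, 194, 269, 344]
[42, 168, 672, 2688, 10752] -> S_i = 42*4^i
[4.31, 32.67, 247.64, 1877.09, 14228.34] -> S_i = 4.31*7.58^i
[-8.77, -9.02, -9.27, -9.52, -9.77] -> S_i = -8.77 + -0.25*i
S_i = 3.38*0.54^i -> [3.38, 1.83, 0.99, 0.53, 0.29]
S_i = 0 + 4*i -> [0, 4, 8, 12, 16]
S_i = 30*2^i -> [30, 60, 120, 240, 480]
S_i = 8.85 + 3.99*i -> [8.85, 12.84, 16.83, 20.82, 24.81]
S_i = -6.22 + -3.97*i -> [-6.22, -10.19, -14.16, -18.13, -22.1]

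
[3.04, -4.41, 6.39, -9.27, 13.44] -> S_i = 3.04*(-1.45)^i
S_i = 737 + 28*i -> [737, 765, 793, 821, 849]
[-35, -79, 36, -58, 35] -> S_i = Random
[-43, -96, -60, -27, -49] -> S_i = Random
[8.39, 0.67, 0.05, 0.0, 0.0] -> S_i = 8.39*0.08^i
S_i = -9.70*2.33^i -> [-9.7, -22.6, -52.66, -122.7, -285.89]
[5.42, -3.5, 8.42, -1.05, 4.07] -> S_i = Random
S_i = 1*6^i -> [1, 6, 36, 216, 1296]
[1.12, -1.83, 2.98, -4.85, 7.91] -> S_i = 1.12*(-1.63)^i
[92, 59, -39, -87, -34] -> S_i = Random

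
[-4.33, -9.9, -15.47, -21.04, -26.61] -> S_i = -4.33 + -5.57*i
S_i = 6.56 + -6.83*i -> [6.56, -0.27, -7.1, -13.93, -20.76]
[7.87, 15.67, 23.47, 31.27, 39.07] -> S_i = 7.87 + 7.80*i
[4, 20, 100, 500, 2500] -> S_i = 4*5^i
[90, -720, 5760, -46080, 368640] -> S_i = 90*-8^i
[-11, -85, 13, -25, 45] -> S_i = Random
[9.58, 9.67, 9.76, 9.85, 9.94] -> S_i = 9.58 + 0.09*i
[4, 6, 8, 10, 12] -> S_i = 4 + 2*i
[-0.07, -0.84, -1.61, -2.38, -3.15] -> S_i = -0.07 + -0.77*i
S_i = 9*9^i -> [9, 81, 729, 6561, 59049]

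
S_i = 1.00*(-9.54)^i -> [1.0, -9.54, 91.01, -868.25, 8283.11]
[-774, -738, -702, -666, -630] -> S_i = -774 + 36*i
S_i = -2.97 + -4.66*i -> [-2.97, -7.63, -12.29, -16.95, -21.61]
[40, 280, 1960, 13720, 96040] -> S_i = 40*7^i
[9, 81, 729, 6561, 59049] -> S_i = 9*9^i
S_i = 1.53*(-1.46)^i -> [1.53, -2.23, 3.26, -4.76, 6.95]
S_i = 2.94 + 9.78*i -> [2.94, 12.72, 22.5, 32.28, 42.06]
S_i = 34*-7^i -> [34, -238, 1666, -11662, 81634]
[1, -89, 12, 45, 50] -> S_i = Random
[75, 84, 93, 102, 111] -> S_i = 75 + 9*i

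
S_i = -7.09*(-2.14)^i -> [-7.09, 15.17, -32.47, 69.48, -148.7]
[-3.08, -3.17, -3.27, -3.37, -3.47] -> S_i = -3.08*1.03^i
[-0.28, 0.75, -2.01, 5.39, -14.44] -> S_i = -0.28*(-2.68)^i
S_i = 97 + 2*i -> [97, 99, 101, 103, 105]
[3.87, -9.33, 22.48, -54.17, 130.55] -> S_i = 3.87*(-2.41)^i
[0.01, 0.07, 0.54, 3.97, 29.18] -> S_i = 0.01*7.35^i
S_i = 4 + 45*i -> [4, 49, 94, 139, 184]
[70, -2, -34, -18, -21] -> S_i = Random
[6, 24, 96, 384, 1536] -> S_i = 6*4^i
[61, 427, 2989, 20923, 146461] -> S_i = 61*7^i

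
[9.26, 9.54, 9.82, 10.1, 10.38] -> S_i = 9.26 + 0.28*i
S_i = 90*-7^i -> [90, -630, 4410, -30870, 216090]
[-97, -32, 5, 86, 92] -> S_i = Random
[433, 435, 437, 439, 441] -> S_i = 433 + 2*i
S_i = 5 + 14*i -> [5, 19, 33, 47, 61]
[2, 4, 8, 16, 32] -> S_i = 2*2^i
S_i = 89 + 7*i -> [89, 96, 103, 110, 117]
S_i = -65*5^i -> [-65, -325, -1625, -8125, -40625]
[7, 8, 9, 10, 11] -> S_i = 7 + 1*i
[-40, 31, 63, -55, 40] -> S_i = Random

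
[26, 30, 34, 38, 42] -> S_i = 26 + 4*i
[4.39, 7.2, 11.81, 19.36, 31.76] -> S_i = 4.39*1.64^i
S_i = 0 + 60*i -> [0, 60, 120, 180, 240]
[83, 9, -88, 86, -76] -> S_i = Random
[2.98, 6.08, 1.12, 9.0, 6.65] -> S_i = Random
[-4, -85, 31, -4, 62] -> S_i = Random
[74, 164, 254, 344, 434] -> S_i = 74 + 90*i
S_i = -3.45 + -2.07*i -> [-3.45, -5.52, -7.59, -9.66, -11.73]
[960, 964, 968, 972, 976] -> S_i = 960 + 4*i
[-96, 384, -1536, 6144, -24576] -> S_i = -96*-4^i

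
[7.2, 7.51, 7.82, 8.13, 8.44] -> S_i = 7.20 + 0.31*i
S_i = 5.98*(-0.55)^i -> [5.98, -3.29, 1.81, -0.99, 0.55]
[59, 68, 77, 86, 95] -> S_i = 59 + 9*i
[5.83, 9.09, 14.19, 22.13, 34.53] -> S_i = 5.83*1.56^i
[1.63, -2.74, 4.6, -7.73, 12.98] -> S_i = 1.63*(-1.68)^i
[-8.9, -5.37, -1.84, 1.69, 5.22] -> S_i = -8.90 + 3.53*i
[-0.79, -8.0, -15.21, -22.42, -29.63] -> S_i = -0.79 + -7.21*i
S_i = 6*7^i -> [6, 42, 294, 2058, 14406]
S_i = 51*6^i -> [51, 306, 1836, 11016, 66096]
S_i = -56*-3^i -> [-56, 168, -504, 1512, -4536]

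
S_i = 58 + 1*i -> [58, 59, 60, 61, 62]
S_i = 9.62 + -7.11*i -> [9.62, 2.51, -4.6, -11.71, -18.82]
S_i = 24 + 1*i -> [24, 25, 26, 27, 28]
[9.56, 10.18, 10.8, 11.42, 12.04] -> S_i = 9.56 + 0.62*i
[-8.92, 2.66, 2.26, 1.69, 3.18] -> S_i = Random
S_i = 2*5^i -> [2, 10, 50, 250, 1250]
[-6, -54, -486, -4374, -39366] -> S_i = -6*9^i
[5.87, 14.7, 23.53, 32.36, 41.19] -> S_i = 5.87 + 8.83*i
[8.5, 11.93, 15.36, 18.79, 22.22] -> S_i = 8.50 + 3.43*i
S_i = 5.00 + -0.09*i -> [5.0, 4.91, 4.82, 4.73, 4.64]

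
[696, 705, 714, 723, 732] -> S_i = 696 + 9*i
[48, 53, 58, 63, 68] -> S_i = 48 + 5*i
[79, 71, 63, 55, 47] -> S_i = 79 + -8*i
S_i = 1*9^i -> [1, 9, 81, 729, 6561]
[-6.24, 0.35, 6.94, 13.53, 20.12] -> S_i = -6.24 + 6.59*i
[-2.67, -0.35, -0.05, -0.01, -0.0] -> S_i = -2.67*0.13^i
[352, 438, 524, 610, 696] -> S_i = 352 + 86*i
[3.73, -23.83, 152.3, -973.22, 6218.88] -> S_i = 3.73*(-6.39)^i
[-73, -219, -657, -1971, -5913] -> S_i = -73*3^i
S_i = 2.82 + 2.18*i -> [2.82, 5.0, 7.18, 9.36, 11.54]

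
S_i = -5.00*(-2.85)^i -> [-5.0, 14.25, -40.61, 115.75, -329.88]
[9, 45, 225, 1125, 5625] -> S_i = 9*5^i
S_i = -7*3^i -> [-7, -21, -63, -189, -567]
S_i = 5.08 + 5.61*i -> [5.08, 10.69, 16.3, 21.91, 27.52]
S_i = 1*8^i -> [1, 8, 64, 512, 4096]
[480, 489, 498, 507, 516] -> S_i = 480 + 9*i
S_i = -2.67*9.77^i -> [-2.67, -26.09, -254.86, -2489.97, -24327.05]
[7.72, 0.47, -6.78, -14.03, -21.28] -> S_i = 7.72 + -7.25*i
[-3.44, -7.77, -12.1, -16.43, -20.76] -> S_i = -3.44 + -4.33*i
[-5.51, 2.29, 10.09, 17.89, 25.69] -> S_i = -5.51 + 7.80*i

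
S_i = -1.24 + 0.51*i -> [-1.24, -0.73, -0.22, 0.29, 0.8]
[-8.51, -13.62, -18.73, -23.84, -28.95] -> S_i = -8.51 + -5.11*i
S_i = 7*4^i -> [7, 28, 112, 448, 1792]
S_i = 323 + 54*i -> [323, 377, 431, 485, 539]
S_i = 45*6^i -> [45, 270, 1620, 9720, 58320]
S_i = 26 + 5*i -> [26, 31, 36, 41, 46]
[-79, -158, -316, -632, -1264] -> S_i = -79*2^i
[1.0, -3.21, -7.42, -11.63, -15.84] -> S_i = 1.00 + -4.21*i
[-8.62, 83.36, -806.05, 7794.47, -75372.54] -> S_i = -8.62*(-9.67)^i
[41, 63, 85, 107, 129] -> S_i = 41 + 22*i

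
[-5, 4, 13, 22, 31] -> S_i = -5 + 9*i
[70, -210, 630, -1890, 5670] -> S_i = 70*-3^i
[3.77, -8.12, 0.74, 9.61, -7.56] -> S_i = Random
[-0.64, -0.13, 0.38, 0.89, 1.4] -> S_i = -0.64 + 0.51*i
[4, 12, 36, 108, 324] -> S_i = 4*3^i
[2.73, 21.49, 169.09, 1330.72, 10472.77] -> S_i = 2.73*7.87^i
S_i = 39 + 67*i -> [39, 106, 173, 240, 307]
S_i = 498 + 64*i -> [498, 562, 626, 690, 754]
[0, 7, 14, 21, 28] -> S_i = 0 + 7*i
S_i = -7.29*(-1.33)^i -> [-7.29, 9.7, -12.9, 17.15, -22.81]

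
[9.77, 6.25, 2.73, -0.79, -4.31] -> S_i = 9.77 + -3.52*i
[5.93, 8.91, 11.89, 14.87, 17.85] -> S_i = 5.93 + 2.98*i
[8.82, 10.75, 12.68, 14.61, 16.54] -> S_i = 8.82 + 1.93*i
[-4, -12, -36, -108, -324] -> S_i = -4*3^i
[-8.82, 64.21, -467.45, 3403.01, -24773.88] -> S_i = -8.82*(-7.28)^i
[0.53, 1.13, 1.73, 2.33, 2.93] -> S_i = 0.53 + 0.60*i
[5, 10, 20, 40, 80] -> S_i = 5*2^i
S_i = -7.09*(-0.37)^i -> [-7.09, 2.62, -0.97, 0.36, -0.13]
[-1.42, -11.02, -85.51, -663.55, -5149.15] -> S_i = -1.42*7.76^i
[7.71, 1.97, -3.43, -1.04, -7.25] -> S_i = Random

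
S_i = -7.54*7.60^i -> [-7.54, -57.3, -435.51, -3309.88, -25155.08]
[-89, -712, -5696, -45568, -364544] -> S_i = -89*8^i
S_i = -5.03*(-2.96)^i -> [-5.03, 14.89, -44.07, 130.45, -386.13]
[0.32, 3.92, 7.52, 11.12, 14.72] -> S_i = 0.32 + 3.60*i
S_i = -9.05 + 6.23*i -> [-9.05, -2.82, 3.41, 9.64, 15.87]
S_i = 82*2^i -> [82, 164, 328, 656, 1312]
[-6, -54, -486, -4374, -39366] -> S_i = -6*9^i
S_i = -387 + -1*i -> [-387, -388, -389, -390, -391]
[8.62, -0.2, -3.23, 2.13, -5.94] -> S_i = Random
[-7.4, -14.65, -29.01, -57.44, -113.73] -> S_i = -7.40*1.98^i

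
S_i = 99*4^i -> [99, 396, 1584, 6336, 25344]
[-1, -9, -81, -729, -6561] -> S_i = -1*9^i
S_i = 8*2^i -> [8, 16, 32, 64, 128]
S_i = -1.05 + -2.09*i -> [-1.05, -3.14, -5.23, -7.32, -9.41]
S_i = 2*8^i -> [2, 16, 128, 1024, 8192]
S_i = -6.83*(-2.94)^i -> [-6.83, 20.08, -59.04, 173.57, -510.28]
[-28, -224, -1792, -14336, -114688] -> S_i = -28*8^i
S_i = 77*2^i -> [77, 154, 308, 616, 1232]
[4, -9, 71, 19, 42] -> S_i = Random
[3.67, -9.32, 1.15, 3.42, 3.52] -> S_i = Random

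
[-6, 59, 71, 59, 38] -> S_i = Random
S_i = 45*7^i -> [45, 315, 2205, 15435, 108045]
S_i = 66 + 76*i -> [66, 142, 218, 294, 370]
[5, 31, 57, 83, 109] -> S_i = 5 + 26*i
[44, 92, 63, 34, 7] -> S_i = Random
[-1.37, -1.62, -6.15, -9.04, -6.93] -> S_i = Random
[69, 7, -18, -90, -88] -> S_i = Random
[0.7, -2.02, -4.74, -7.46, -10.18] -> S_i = 0.70 + -2.72*i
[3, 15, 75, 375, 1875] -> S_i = 3*5^i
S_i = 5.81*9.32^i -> [5.81, 54.15, 504.67, 4703.53, 43836.89]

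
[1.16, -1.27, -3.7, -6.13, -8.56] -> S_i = 1.16 + -2.43*i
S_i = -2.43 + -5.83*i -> [-2.43, -8.26, -14.09, -19.92, -25.75]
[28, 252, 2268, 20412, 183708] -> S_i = 28*9^i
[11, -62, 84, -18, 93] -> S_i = Random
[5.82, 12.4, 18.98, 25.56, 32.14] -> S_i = 5.82 + 6.58*i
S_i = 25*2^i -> [25, 50, 100, 200, 400]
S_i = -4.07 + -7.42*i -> [-4.07, -11.49, -18.91, -26.33, -33.75]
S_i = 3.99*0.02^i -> [3.99, 0.08, 0.0, 0.0, 0.0]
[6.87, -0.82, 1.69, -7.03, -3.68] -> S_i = Random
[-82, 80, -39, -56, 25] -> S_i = Random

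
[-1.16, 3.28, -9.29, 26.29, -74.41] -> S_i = -1.16*(-2.83)^i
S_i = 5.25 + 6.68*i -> [5.25, 11.93, 18.61, 25.29, 31.97]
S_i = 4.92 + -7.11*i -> [4.92, -2.19, -9.3, -16.41, -23.52]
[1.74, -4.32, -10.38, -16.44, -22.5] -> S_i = 1.74 + -6.06*i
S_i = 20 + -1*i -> [20, 19, 18, 17, 16]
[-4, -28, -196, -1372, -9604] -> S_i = -4*7^i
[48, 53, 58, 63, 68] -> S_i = 48 + 5*i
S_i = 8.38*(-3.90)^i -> [8.38, -32.68, 127.46, -497.09, 1938.66]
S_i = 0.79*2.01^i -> [0.79, 1.59, 3.19, 6.42, 12.89]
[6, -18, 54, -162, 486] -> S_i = 6*-3^i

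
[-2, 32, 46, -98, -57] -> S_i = Random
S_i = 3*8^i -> [3, 24, 192, 1536, 12288]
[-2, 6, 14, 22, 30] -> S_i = -2 + 8*i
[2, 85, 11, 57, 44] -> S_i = Random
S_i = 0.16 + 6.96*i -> [0.16, 7.12, 14.08, 21.04, 28.0]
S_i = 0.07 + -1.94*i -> [0.07, -1.87, -3.81, -5.75, -7.69]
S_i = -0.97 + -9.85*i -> [-0.97, -10.82, -20.67, -30.52, -40.37]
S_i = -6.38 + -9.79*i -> [-6.38, -16.17, -25.96, -35.75, -45.54]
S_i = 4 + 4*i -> [4, 8, 12, 16, 20]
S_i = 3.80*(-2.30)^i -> [3.8, -8.74, 20.1, -46.23, 106.34]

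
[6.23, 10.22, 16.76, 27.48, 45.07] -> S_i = 6.23*1.64^i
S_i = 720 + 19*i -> [720, 739, 758, 777, 796]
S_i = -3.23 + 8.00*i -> [-3.23, 4.77, 12.77, 20.77, 28.77]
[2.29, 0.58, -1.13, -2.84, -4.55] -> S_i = 2.29 + -1.71*i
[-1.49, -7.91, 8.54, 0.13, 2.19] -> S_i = Random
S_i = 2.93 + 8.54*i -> [2.93, 11.47, 20.01, 28.55, 37.09]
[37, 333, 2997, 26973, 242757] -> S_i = 37*9^i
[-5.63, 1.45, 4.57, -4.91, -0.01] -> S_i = Random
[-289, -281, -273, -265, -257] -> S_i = -289 + 8*i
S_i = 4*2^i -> [4, 8, 16, 32, 64]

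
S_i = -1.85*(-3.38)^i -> [-1.85, 6.25, -21.14, 71.44, -241.46]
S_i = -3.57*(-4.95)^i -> [-3.57, 17.67, -87.47, 433.0, -2143.33]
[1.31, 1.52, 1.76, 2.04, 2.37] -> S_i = 1.31*1.16^i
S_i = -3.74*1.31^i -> [-3.74, -4.9, -6.42, -8.41, -11.01]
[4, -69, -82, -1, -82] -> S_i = Random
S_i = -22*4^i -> [-22, -88, -352, -1408, -5632]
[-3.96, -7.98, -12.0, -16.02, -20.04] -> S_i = -3.96 + -4.02*i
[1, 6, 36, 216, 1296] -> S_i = 1*6^i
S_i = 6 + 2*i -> [6, 8, 10, 12, 14]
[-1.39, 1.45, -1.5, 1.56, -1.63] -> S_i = -1.39*(-1.04)^i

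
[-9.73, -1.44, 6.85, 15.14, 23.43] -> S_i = -9.73 + 8.29*i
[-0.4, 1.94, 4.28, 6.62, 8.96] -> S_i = -0.40 + 2.34*i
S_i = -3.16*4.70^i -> [-3.16, -14.85, -69.8, -328.08, -1541.98]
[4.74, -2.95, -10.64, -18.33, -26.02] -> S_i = 4.74 + -7.69*i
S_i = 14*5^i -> [14, 70, 350, 1750, 8750]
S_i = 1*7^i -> [1, 7, 49, 343, 2401]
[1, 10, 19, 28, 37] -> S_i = 1 + 9*i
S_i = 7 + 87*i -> [7, 94, 181, 268, 355]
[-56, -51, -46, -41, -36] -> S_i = -56 + 5*i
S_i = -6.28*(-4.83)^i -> [-6.28, 30.33, -146.51, 707.62, -3417.81]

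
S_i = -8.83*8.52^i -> [-8.83, -75.23, -640.97, -5461.09, -46528.5]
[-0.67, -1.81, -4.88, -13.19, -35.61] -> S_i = -0.67*2.70^i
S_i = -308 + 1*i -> [-308, -307, -306, -305, -304]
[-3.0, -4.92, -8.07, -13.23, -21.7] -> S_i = -3.00*1.64^i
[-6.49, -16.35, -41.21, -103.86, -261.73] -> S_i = -6.49*2.52^i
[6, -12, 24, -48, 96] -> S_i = 6*-2^i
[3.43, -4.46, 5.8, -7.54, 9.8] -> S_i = 3.43*(-1.30)^i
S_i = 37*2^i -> [37, 74, 148, 296, 592]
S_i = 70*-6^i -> [70, -420, 2520, -15120, 90720]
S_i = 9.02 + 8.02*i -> [9.02, 17.04, 25.06, 33.08, 41.1]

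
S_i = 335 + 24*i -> [335, 359, 383, 407, 431]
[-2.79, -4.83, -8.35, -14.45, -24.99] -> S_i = -2.79*1.73^i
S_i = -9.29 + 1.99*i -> [-9.29, -7.3, -5.31, -3.32, -1.33]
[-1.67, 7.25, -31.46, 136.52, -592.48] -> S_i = -1.67*(-4.34)^i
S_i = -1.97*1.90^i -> [-1.97, -3.74, -7.11, -13.51, -25.67]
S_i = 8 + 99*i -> [8, 107, 206, 305, 404]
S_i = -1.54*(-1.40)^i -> [-1.54, 2.16, -3.02, 4.23, -5.92]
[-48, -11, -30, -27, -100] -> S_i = Random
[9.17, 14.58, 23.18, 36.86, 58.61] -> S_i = 9.17*1.59^i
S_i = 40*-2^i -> [40, -80, 160, -320, 640]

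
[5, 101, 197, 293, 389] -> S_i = 5 + 96*i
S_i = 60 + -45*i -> [60, 15, -30, -75, -120]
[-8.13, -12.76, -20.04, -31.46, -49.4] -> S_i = -8.13*1.57^i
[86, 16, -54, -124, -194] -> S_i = 86 + -70*i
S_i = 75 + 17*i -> [75, 92, 109, 126, 143]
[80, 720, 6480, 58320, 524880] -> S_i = 80*9^i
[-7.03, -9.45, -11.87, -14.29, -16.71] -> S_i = -7.03 + -2.42*i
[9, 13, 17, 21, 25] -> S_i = 9 + 4*i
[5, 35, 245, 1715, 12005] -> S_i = 5*7^i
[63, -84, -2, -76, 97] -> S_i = Random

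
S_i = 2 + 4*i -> [2, 6, 10, 14, 18]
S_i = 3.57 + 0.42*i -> [3.57, 3.99, 4.41, 4.83, 5.25]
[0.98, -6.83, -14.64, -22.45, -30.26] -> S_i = 0.98 + -7.81*i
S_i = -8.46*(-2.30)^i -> [-8.46, 19.46, -44.75, 102.93, -236.75]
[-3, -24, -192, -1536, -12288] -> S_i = -3*8^i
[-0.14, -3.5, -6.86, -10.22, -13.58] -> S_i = -0.14 + -3.36*i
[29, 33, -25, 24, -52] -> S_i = Random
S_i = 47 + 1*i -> [47, 48, 49, 50, 51]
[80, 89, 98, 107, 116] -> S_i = 80 + 9*i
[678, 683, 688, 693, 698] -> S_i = 678 + 5*i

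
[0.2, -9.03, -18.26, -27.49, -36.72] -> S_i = 0.20 + -9.23*i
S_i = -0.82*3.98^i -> [-0.82, -3.26, -12.99, -51.7, -205.75]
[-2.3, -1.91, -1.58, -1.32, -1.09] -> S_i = -2.30*0.83^i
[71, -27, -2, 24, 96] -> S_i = Random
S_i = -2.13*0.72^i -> [-2.13, -1.53, -1.1, -0.8, -0.57]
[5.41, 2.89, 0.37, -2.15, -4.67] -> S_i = 5.41 + -2.52*i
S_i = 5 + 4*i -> [5, 9, 13, 17, 21]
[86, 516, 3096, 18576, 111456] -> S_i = 86*6^i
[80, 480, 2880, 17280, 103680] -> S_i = 80*6^i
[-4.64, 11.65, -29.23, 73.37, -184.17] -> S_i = -4.64*(-2.51)^i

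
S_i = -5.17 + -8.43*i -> [-5.17, -13.6, -22.03, -30.46, -38.89]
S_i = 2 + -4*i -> [2, -2, -6, -10, -14]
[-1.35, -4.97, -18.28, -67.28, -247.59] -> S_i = -1.35*3.68^i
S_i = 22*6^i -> [22, 132, 792, 4752, 28512]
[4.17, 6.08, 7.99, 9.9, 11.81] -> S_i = 4.17 + 1.91*i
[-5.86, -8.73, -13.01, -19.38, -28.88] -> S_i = -5.86*1.49^i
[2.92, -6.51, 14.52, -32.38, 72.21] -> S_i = 2.92*(-2.23)^i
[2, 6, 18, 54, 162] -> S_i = 2*3^i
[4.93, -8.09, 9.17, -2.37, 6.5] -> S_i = Random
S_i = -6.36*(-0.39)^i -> [-6.36, 2.48, -0.97, 0.38, -0.15]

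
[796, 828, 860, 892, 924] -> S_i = 796 + 32*i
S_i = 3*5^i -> [3, 15, 75, 375, 1875]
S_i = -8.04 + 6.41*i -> [-8.04, -1.63, 4.78, 11.19, 17.6]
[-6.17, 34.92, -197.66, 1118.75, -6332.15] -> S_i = -6.17*(-5.66)^i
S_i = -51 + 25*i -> [-51, -26, -1, 24, 49]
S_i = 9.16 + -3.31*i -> [9.16, 5.85, 2.54, -0.77, -4.08]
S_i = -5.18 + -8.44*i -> [-5.18, -13.62, -22.06, -30.5, -38.94]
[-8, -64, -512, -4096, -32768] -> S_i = -8*8^i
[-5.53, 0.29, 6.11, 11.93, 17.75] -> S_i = -5.53 + 5.82*i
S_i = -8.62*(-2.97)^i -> [-8.62, 25.6, -76.04, 225.83, -670.71]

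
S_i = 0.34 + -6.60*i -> [0.34, -6.26, -12.86, -19.46, -26.06]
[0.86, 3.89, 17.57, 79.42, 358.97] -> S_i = 0.86*4.52^i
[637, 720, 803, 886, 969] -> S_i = 637 + 83*i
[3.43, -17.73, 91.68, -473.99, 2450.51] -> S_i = 3.43*(-5.17)^i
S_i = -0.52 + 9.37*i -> [-0.52, 8.85, 18.22, 27.59, 36.96]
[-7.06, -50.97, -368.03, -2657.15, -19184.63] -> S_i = -7.06*7.22^i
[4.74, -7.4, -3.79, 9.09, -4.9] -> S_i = Random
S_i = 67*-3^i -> [67, -201, 603, -1809, 5427]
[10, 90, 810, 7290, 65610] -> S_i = 10*9^i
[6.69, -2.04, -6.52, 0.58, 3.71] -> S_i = Random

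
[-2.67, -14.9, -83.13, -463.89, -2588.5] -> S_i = -2.67*5.58^i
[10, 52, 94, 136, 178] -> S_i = 10 + 42*i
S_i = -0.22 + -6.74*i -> [-0.22, -6.96, -13.7, -20.44, -27.18]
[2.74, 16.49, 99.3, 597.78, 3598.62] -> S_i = 2.74*6.02^i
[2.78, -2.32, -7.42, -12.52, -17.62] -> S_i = 2.78 + -5.10*i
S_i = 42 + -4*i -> [42, 38, 34, 30, 26]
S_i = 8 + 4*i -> [8, 12, 16, 20, 24]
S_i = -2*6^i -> [-2, -12, -72, -432, -2592]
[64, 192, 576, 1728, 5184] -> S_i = 64*3^i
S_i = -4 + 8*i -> [-4, 4, 12, 20, 28]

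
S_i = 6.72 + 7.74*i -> [6.72, 14.46, 22.2, 29.94, 37.68]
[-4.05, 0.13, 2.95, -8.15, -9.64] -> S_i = Random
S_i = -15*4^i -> [-15, -60, -240, -960, -3840]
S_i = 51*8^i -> [51, 408, 3264, 26112, 208896]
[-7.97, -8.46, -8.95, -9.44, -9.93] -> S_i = -7.97 + -0.49*i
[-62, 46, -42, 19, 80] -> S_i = Random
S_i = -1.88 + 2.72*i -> [-1.88, 0.84, 3.56, 6.28, 9.0]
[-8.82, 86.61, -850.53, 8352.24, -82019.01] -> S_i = -8.82*(-9.82)^i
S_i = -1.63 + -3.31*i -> [-1.63, -4.94, -8.25, -11.56, -14.87]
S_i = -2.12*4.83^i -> [-2.12, -10.24, -49.46, -238.88, -1153.78]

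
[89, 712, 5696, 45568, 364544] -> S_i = 89*8^i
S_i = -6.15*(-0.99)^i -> [-6.15, 6.09, -6.03, 5.97, -5.91]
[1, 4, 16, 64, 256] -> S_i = 1*4^i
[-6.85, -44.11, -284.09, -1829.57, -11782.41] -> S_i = -6.85*6.44^i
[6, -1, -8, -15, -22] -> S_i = 6 + -7*i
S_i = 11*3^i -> [11, 33, 99, 297, 891]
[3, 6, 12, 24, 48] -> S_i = 3*2^i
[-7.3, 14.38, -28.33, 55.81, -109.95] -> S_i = -7.30*(-1.97)^i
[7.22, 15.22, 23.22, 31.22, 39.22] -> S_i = 7.22 + 8.00*i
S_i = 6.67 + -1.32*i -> [6.67, 5.35, 4.03, 2.71, 1.39]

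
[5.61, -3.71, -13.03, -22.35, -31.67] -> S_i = 5.61 + -9.32*i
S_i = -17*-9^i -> [-17, 153, -1377, 12393, -111537]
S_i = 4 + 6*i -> [4, 10, 16, 22, 28]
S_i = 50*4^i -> [50, 200, 800, 3200, 12800]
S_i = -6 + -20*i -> [-6, -26, -46, -66, -86]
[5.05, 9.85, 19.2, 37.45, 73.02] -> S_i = 5.05*1.95^i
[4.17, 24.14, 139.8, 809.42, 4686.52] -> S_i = 4.17*5.79^i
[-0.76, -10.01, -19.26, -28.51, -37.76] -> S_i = -0.76 + -9.25*i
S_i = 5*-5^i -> [5, -25, 125, -625, 3125]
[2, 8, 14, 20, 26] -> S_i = 2 + 6*i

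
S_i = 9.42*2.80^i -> [9.42, 26.38, 73.85, 206.79, 579.01]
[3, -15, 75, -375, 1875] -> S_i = 3*-5^i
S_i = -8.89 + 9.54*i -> [-8.89, 0.65, 10.19, 19.73, 29.27]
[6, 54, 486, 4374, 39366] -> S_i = 6*9^i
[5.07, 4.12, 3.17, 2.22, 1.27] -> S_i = 5.07 + -0.95*i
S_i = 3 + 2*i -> [3, 5, 7, 9, 11]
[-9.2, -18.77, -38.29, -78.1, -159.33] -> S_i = -9.20*2.04^i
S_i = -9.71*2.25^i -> [-9.71, -21.85, -49.16, -110.6, -248.86]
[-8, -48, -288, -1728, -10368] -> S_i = -8*6^i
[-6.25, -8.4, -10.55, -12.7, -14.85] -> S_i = -6.25 + -2.15*i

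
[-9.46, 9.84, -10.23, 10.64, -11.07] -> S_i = -9.46*(-1.04)^i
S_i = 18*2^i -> [18, 36, 72, 144, 288]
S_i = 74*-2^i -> [74, -148, 296, -592, 1184]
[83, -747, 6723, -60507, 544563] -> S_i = 83*-9^i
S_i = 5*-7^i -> [5, -35, 245, -1715, 12005]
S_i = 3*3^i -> [3, 9, 27, 81, 243]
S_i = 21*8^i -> [21, 168, 1344, 10752, 86016]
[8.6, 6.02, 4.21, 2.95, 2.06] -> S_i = 8.60*0.70^i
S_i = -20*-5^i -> [-20, 100, -500, 2500, -12500]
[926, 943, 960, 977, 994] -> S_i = 926 + 17*i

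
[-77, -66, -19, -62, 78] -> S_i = Random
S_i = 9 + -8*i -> [9, 1, -7, -15, -23]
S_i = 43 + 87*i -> [43, 130, 217, 304, 391]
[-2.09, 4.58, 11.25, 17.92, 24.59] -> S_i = -2.09 + 6.67*i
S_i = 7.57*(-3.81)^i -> [7.57, -28.84, 109.89, -418.67, 1595.13]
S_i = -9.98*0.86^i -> [-9.98, -8.58, -7.38, -6.35, -5.46]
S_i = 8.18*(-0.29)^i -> [8.18, -2.37, 0.69, -0.2, 0.06]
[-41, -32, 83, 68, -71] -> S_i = Random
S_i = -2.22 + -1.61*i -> [-2.22, -3.83, -5.44, -7.05, -8.66]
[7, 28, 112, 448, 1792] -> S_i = 7*4^i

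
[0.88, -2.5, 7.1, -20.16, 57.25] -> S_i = 0.88*(-2.84)^i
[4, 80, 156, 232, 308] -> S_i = 4 + 76*i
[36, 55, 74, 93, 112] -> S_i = 36 + 19*i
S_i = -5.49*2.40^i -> [-5.49, -13.18, -31.62, -75.89, -182.15]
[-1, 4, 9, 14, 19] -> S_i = -1 + 5*i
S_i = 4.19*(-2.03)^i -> [4.19, -8.51, 17.27, -35.05, 71.15]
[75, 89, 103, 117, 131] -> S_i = 75 + 14*i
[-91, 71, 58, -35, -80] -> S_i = Random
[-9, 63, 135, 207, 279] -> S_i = -9 + 72*i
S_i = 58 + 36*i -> [58, 94, 130, 166, 202]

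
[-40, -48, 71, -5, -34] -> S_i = Random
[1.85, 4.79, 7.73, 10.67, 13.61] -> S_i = 1.85 + 2.94*i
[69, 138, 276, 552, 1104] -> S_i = 69*2^i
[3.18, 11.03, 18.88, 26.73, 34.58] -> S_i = 3.18 + 7.85*i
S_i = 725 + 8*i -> [725, 733, 741, 749, 757]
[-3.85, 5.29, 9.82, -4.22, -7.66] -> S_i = Random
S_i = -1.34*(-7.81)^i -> [-1.34, 10.47, -81.73, 638.35, -4985.5]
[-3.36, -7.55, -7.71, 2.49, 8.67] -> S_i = Random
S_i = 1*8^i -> [1, 8, 64, 512, 4096]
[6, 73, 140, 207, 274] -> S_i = 6 + 67*i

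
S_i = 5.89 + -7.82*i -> [5.89, -1.93, -9.75, -17.57, -25.39]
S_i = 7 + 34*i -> [7, 41, 75, 109, 143]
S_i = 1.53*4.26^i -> [1.53, 6.52, 27.77, 118.28, 503.88]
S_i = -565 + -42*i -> [-565, -607, -649, -691, -733]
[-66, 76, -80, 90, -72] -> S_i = Random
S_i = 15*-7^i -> [15, -105, 735, -5145, 36015]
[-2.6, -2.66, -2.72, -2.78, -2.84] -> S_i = -2.60 + -0.06*i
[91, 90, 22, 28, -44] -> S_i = Random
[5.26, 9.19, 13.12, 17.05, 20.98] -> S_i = 5.26 + 3.93*i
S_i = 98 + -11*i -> [98, 87, 76, 65, 54]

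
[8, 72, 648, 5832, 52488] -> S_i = 8*9^i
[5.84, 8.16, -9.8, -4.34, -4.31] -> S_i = Random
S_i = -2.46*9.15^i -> [-2.46, -22.51, -205.96, -1884.51, -17243.26]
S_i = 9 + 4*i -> [9, 13, 17, 21, 25]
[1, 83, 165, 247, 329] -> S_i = 1 + 82*i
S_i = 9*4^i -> [9, 36, 144, 576, 2304]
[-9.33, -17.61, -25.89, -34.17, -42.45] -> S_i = -9.33 + -8.28*i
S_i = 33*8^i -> [33, 264, 2112, 16896, 135168]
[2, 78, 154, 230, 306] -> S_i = 2 + 76*i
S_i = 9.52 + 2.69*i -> [9.52, 12.21, 14.9, 17.59, 20.28]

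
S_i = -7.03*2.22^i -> [-7.03, -15.61, -34.65, -76.92, -170.75]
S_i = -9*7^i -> [-9, -63, -441, -3087, -21609]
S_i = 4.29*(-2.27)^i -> [4.29, -9.74, 22.11, -50.18, 113.91]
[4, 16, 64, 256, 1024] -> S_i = 4*4^i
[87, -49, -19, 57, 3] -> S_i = Random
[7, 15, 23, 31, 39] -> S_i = 7 + 8*i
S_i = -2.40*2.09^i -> [-2.4, -5.02, -10.48, -21.91, -45.79]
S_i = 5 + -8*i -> [5, -3, -11, -19, -27]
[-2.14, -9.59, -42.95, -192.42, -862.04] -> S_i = -2.14*4.48^i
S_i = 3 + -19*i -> [3, -16, -35, -54, -73]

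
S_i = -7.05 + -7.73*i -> [-7.05, -14.78, -22.51, -30.24, -37.97]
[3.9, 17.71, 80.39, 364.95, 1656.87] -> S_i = 3.90*4.54^i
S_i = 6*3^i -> [6, 18, 54, 162, 486]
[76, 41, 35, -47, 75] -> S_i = Random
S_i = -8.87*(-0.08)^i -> [-8.87, 0.71, -0.06, 0.0, -0.0]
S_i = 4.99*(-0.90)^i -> [4.99, -4.49, 4.04, -3.64, 3.27]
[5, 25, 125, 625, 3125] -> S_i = 5*5^i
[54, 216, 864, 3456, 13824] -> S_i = 54*4^i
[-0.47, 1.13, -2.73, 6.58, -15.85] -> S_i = -0.47*(-2.41)^i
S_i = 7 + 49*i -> [7, 56, 105, 154, 203]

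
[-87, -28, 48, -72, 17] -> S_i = Random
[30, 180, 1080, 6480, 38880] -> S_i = 30*6^i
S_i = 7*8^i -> [7, 56, 448, 3584, 28672]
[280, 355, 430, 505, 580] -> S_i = 280 + 75*i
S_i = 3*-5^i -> [3, -15, 75, -375, 1875]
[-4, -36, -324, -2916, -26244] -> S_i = -4*9^i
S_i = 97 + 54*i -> [97, 151, 205, 259, 313]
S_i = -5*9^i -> [-5, -45, -405, -3645, -32805]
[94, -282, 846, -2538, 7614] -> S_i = 94*-3^i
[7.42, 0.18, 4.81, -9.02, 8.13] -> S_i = Random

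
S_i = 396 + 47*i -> [396, 443, 490, 537, 584]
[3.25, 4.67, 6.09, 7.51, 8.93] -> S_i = 3.25 + 1.42*i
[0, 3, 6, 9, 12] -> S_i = 0 + 3*i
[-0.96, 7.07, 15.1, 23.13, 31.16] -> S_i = -0.96 + 8.03*i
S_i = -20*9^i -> [-20, -180, -1620, -14580, -131220]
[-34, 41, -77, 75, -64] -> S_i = Random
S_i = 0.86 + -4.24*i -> [0.86, -3.38, -7.62, -11.86, -16.1]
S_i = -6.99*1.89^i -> [-6.99, -13.21, -24.97, -47.19, -89.19]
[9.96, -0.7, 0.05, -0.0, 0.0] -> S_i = 9.96*(-0.07)^i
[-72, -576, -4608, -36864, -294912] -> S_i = -72*8^i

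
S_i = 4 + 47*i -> [4, 51, 98, 145, 192]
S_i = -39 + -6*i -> [-39, -45, -51, -57, -63]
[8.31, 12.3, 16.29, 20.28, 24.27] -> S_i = 8.31 + 3.99*i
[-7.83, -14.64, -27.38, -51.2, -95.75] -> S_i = -7.83*1.87^i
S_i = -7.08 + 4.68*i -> [-7.08, -2.4, 2.28, 6.96, 11.64]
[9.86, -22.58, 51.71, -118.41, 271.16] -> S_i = 9.86*(-2.29)^i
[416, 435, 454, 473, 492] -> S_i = 416 + 19*i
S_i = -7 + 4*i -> [-7, -3, 1, 5, 9]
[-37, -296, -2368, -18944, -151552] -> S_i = -37*8^i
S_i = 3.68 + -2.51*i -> [3.68, 1.17, -1.34, -3.85, -6.36]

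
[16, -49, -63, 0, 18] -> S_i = Random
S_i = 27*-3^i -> [27, -81, 243, -729, 2187]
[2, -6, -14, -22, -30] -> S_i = 2 + -8*i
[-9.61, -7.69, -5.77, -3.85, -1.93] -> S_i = -9.61 + 1.92*i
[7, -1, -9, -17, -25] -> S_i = 7 + -8*i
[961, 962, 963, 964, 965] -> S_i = 961 + 1*i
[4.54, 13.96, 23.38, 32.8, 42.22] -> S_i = 4.54 + 9.42*i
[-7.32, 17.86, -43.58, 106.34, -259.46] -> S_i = -7.32*(-2.44)^i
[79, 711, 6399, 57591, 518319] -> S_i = 79*9^i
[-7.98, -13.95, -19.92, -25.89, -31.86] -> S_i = -7.98 + -5.97*i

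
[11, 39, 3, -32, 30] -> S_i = Random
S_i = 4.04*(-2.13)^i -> [4.04, -8.61, 18.33, -39.04, 83.16]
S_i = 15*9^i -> [15, 135, 1215, 10935, 98415]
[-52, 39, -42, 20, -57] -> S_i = Random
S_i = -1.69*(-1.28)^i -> [-1.69, 2.16, -2.77, 3.54, -4.54]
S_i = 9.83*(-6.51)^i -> [9.83, -63.99, 416.6, -2712.04, 17655.4]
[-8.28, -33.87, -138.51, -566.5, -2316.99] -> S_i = -8.28*4.09^i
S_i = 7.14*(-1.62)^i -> [7.14, -11.57, 18.74, -30.36, 49.18]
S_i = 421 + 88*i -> [421, 509, 597, 685, 773]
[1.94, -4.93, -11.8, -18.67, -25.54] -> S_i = 1.94 + -6.87*i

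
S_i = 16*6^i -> [16, 96, 576, 3456, 20736]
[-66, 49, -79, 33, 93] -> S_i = Random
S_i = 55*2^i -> [55, 110, 220, 440, 880]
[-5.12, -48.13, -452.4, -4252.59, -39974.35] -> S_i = -5.12*9.40^i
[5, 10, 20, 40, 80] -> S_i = 5*2^i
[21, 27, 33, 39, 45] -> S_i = 21 + 6*i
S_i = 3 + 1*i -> [3, 4, 5, 6, 7]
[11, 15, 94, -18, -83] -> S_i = Random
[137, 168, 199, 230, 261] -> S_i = 137 + 31*i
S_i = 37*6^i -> [37, 222, 1332, 7992, 47952]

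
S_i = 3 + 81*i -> [3, 84, 165, 246, 327]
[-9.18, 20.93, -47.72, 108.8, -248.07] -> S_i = -9.18*(-2.28)^i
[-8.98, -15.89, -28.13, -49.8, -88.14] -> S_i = -8.98*1.77^i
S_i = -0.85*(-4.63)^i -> [-0.85, 3.94, -18.22, 84.36, -390.61]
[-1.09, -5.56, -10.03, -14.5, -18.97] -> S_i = -1.09 + -4.47*i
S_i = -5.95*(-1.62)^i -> [-5.95, 9.64, -15.62, 25.3, -40.98]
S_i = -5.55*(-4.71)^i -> [-5.55, 26.14, -123.12, 579.9, -2731.35]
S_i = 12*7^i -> [12, 84, 588, 4116, 28812]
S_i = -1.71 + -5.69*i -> [-1.71, -7.4, -13.09, -18.78, -24.47]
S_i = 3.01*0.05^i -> [3.01, 0.15, 0.01, 0.0, 0.0]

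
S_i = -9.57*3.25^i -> [-9.57, -31.1, -101.08, -328.52, -1067.69]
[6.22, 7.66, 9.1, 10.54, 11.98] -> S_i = 6.22 + 1.44*i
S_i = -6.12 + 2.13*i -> [-6.12, -3.99, -1.86, 0.27, 2.4]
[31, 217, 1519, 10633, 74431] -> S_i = 31*7^i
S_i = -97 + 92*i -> [-97, -5, 87, 179, 271]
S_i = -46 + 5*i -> [-46, -41, -36, -31, -26]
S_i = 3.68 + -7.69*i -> [3.68, -4.01, -11.7, -19.39, -27.08]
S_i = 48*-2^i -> [48, -96, 192, -384, 768]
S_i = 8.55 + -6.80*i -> [8.55, 1.75, -5.05, -11.85, -18.65]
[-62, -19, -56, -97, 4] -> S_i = Random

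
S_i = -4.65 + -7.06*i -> [-4.65, -11.71, -18.77, -25.83, -32.89]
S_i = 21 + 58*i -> [21, 79, 137, 195, 253]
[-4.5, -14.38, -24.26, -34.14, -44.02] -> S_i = -4.50 + -9.88*i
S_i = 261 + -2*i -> [261, 259, 257, 255, 253]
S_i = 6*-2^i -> [6, -12, 24, -48, 96]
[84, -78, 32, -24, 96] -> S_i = Random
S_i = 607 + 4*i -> [607, 611, 615, 619, 623]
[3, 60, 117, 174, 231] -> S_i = 3 + 57*i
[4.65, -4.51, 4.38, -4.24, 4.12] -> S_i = 4.65*(-0.97)^i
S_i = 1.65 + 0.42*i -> [1.65, 2.07, 2.49, 2.91, 3.33]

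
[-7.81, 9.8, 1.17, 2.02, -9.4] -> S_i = Random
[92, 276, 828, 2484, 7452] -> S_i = 92*3^i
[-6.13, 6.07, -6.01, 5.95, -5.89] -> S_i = -6.13*(-0.99)^i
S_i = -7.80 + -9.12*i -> [-7.8, -16.92, -26.04, -35.16, -44.28]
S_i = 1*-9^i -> [1, -9, 81, -729, 6561]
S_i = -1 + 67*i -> [-1, 66, 133, 200, 267]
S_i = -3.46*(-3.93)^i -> [-3.46, 13.6, -53.44, 210.02, -825.37]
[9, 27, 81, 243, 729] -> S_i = 9*3^i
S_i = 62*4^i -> [62, 248, 992, 3968, 15872]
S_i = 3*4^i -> [3, 12, 48, 192, 768]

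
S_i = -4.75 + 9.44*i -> [-4.75, 4.69, 14.13, 23.57, 33.01]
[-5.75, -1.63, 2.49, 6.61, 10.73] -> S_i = -5.75 + 4.12*i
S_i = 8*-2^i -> [8, -16, 32, -64, 128]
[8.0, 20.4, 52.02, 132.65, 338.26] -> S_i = 8.00*2.55^i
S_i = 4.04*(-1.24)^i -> [4.04, -5.01, 6.21, -7.7, 9.55]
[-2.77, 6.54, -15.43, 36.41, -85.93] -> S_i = -2.77*(-2.36)^i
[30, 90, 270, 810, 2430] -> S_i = 30*3^i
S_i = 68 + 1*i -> [68, 69, 70, 71, 72]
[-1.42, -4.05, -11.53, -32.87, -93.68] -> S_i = -1.42*2.85^i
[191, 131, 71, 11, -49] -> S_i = 191 + -60*i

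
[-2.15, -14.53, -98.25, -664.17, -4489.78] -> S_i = -2.15*6.76^i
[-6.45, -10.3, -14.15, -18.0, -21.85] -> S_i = -6.45 + -3.85*i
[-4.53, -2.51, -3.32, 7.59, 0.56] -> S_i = Random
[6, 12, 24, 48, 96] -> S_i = 6*2^i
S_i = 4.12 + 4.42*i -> [4.12, 8.54, 12.96, 17.38, 21.8]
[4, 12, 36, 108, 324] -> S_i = 4*3^i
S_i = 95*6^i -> [95, 570, 3420, 20520, 123120]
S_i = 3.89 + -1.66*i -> [3.89, 2.23, 0.57, -1.09, -2.75]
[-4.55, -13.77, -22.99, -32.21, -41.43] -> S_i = -4.55 + -9.22*i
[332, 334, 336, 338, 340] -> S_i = 332 + 2*i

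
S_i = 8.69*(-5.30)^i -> [8.69, -46.06, 244.1, -1293.74, 6856.83]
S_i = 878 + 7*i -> [878, 885, 892, 899, 906]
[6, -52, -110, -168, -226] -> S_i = 6 + -58*i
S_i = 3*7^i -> [3, 21, 147, 1029, 7203]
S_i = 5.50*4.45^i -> [5.5, 24.48, 108.91, 484.67, 2156.76]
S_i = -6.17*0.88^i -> [-6.17, -5.43, -4.78, -4.2, -3.7]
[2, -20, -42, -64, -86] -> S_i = 2 + -22*i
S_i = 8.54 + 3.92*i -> [8.54, 12.46, 16.38, 20.3, 24.22]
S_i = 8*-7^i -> [8, -56, 392, -2744, 19208]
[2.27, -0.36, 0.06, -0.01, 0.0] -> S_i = 2.27*(-0.16)^i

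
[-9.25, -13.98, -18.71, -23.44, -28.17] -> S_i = -9.25 + -4.73*i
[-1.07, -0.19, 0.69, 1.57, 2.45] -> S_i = -1.07 + 0.88*i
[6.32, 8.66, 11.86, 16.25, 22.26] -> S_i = 6.32*1.37^i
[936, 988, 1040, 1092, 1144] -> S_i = 936 + 52*i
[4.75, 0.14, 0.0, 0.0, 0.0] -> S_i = 4.75*0.03^i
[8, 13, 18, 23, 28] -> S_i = 8 + 5*i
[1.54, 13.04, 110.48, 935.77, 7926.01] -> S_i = 1.54*8.47^i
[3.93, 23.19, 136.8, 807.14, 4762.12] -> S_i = 3.93*5.90^i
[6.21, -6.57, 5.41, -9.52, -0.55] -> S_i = Random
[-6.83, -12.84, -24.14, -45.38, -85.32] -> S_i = -6.83*1.88^i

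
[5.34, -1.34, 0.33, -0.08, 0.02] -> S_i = 5.34*(-0.25)^i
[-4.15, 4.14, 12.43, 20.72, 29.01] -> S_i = -4.15 + 8.29*i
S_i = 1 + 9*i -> [1, 10, 19, 28, 37]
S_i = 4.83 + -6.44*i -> [4.83, -1.61, -8.05, -14.49, -20.93]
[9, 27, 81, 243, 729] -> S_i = 9*3^i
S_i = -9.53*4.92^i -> [-9.53, -46.89, -230.69, -1134.98, -5584.1]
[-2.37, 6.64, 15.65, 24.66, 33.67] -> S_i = -2.37 + 9.01*i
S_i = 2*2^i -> [2, 4, 8, 16, 32]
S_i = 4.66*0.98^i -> [4.66, 4.57, 4.48, 4.39, 4.3]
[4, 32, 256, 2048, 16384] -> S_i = 4*8^i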